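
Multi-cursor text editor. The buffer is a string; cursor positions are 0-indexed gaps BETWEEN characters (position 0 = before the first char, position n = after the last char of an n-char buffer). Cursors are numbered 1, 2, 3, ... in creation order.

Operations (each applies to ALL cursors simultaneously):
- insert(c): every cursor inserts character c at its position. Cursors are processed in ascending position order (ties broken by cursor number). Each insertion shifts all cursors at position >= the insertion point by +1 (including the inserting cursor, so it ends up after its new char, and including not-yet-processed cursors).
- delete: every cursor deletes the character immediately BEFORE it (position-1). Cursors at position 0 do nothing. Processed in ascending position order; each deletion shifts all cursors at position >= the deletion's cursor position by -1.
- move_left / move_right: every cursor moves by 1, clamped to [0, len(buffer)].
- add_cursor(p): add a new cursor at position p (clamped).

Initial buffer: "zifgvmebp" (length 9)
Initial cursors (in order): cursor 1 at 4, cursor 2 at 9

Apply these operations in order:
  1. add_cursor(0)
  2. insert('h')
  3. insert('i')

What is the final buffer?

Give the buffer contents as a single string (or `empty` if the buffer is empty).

After op 1 (add_cursor(0)): buffer="zifgvmebp" (len 9), cursors c3@0 c1@4 c2@9, authorship .........
After op 2 (insert('h')): buffer="hzifghvmebph" (len 12), cursors c3@1 c1@6 c2@12, authorship 3....1.....2
After op 3 (insert('i')): buffer="hizifghivmebphi" (len 15), cursors c3@2 c1@8 c2@15, authorship 33....11.....22

Answer: hizifghivmebphi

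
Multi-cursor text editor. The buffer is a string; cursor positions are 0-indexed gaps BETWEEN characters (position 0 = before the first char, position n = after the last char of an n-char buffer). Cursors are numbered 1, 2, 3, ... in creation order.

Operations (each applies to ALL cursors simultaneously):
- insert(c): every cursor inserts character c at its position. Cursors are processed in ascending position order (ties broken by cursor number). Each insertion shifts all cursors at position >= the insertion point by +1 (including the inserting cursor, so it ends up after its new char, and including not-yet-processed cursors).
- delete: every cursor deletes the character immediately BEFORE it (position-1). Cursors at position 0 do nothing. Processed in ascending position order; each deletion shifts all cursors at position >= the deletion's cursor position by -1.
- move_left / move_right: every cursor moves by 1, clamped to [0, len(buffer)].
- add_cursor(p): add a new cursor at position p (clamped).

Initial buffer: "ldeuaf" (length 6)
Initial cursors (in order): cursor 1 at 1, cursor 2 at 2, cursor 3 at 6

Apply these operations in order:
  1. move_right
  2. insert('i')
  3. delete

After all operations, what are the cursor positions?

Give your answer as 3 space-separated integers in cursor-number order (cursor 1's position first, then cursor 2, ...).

After op 1 (move_right): buffer="ldeuaf" (len 6), cursors c1@2 c2@3 c3@6, authorship ......
After op 2 (insert('i')): buffer="ldieiuafi" (len 9), cursors c1@3 c2@5 c3@9, authorship ..1.2...3
After op 3 (delete): buffer="ldeuaf" (len 6), cursors c1@2 c2@3 c3@6, authorship ......

Answer: 2 3 6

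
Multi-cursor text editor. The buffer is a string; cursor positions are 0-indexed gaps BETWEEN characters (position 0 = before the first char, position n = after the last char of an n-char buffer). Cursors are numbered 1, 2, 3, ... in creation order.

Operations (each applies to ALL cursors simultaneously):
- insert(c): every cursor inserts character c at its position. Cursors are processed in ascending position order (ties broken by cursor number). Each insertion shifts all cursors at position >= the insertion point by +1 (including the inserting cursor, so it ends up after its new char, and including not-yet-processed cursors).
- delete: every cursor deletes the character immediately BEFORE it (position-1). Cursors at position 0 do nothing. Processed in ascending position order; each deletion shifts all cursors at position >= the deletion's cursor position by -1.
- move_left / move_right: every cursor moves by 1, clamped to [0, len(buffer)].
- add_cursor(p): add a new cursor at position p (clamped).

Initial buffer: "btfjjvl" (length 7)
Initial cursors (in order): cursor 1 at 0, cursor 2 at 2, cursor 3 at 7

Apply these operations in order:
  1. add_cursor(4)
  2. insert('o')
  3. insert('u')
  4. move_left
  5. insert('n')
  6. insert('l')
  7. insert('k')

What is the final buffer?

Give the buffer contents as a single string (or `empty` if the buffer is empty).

After op 1 (add_cursor(4)): buffer="btfjjvl" (len 7), cursors c1@0 c2@2 c4@4 c3@7, authorship .......
After op 2 (insert('o')): buffer="obtofjojvlo" (len 11), cursors c1@1 c2@4 c4@7 c3@11, authorship 1..2..4...3
After op 3 (insert('u')): buffer="oubtoufjoujvlou" (len 15), cursors c1@2 c2@6 c4@10 c3@15, authorship 11..22..44...33
After op 4 (move_left): buffer="oubtoufjoujvlou" (len 15), cursors c1@1 c2@5 c4@9 c3@14, authorship 11..22..44...33
After op 5 (insert('n')): buffer="onubtonufjonujvlonu" (len 19), cursors c1@2 c2@7 c4@12 c3@18, authorship 111..222..444...333
After op 6 (insert('l')): buffer="onlubtonlufjonlujvlonlu" (len 23), cursors c1@3 c2@9 c4@15 c3@22, authorship 1111..2222..4444...3333
After op 7 (insert('k')): buffer="onlkubtonlkufjonlkujvlonlku" (len 27), cursors c1@4 c2@11 c4@18 c3@26, authorship 11111..22222..44444...33333

Answer: onlkubtonlkufjonlkujvlonlku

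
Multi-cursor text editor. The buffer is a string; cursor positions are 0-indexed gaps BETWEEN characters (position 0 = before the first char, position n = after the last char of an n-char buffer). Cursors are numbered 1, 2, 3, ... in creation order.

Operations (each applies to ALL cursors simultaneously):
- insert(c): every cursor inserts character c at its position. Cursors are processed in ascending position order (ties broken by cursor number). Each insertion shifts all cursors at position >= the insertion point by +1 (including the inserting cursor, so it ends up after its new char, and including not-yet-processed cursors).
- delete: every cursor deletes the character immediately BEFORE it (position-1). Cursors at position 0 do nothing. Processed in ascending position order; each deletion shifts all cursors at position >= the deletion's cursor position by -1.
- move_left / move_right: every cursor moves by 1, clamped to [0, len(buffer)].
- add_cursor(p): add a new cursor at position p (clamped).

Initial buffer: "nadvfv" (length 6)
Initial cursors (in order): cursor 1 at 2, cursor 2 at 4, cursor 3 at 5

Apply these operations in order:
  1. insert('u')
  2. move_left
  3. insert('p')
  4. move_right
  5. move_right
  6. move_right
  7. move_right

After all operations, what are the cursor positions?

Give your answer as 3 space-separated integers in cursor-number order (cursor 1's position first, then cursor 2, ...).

Answer: 7 11 12

Derivation:
After op 1 (insert('u')): buffer="naudvufuv" (len 9), cursors c1@3 c2@6 c3@8, authorship ..1..2.3.
After op 2 (move_left): buffer="naudvufuv" (len 9), cursors c1@2 c2@5 c3@7, authorship ..1..2.3.
After op 3 (insert('p')): buffer="napudvpufpuv" (len 12), cursors c1@3 c2@7 c3@10, authorship ..11..22.33.
After op 4 (move_right): buffer="napudvpufpuv" (len 12), cursors c1@4 c2@8 c3@11, authorship ..11..22.33.
After op 5 (move_right): buffer="napudvpufpuv" (len 12), cursors c1@5 c2@9 c3@12, authorship ..11..22.33.
After op 6 (move_right): buffer="napudvpufpuv" (len 12), cursors c1@6 c2@10 c3@12, authorship ..11..22.33.
After op 7 (move_right): buffer="napudvpufpuv" (len 12), cursors c1@7 c2@11 c3@12, authorship ..11..22.33.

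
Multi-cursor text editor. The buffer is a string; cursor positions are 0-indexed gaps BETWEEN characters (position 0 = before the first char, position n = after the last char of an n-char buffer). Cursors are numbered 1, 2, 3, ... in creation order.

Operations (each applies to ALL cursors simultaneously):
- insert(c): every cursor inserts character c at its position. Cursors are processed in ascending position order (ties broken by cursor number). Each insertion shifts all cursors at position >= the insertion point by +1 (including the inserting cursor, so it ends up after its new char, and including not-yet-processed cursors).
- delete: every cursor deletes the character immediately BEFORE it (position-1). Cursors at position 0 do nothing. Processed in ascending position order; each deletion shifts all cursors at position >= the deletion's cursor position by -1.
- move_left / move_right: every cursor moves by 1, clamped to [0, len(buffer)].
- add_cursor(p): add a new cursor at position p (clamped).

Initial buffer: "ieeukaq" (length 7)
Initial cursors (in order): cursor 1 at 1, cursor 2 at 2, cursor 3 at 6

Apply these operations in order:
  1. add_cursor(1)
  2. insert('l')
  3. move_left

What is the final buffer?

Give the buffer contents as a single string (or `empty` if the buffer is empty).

Answer: illeleukalq

Derivation:
After op 1 (add_cursor(1)): buffer="ieeukaq" (len 7), cursors c1@1 c4@1 c2@2 c3@6, authorship .......
After op 2 (insert('l')): buffer="illeleukalq" (len 11), cursors c1@3 c4@3 c2@5 c3@10, authorship .14.2....3.
After op 3 (move_left): buffer="illeleukalq" (len 11), cursors c1@2 c4@2 c2@4 c3@9, authorship .14.2....3.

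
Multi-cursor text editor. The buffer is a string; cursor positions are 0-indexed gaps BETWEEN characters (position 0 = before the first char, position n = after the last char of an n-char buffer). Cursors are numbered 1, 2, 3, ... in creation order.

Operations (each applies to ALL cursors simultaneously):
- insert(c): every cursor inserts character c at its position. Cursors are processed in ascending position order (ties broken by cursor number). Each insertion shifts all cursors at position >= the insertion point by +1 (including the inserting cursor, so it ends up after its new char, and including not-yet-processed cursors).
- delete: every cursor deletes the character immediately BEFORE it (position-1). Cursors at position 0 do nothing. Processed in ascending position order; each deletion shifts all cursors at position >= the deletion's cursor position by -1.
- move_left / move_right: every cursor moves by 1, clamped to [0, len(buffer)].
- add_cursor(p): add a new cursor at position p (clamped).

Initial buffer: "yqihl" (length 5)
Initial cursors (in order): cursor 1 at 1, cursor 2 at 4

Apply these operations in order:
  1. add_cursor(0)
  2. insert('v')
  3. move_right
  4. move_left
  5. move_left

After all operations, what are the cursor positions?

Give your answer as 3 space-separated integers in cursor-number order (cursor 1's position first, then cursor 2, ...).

Answer: 2 6 0

Derivation:
After op 1 (add_cursor(0)): buffer="yqihl" (len 5), cursors c3@0 c1@1 c2@4, authorship .....
After op 2 (insert('v')): buffer="vyvqihvl" (len 8), cursors c3@1 c1@3 c2@7, authorship 3.1...2.
After op 3 (move_right): buffer="vyvqihvl" (len 8), cursors c3@2 c1@4 c2@8, authorship 3.1...2.
After op 4 (move_left): buffer="vyvqihvl" (len 8), cursors c3@1 c1@3 c2@7, authorship 3.1...2.
After op 5 (move_left): buffer="vyvqihvl" (len 8), cursors c3@0 c1@2 c2@6, authorship 3.1...2.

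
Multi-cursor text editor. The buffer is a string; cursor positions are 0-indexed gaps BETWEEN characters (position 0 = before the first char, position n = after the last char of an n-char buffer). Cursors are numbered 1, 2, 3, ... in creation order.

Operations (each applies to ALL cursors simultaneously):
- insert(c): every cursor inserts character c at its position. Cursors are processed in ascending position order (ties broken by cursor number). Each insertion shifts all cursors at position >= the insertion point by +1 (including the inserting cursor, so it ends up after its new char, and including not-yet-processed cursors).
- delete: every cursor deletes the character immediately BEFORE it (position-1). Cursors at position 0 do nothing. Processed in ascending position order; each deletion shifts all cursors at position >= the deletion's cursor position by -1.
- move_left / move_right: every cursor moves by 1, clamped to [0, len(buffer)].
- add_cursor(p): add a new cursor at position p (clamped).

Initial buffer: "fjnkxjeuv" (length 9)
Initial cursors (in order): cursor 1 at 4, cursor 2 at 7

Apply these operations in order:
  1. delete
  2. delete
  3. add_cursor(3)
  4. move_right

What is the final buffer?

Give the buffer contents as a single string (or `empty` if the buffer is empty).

Answer: fjxuv

Derivation:
After op 1 (delete): buffer="fjnxjuv" (len 7), cursors c1@3 c2@5, authorship .......
After op 2 (delete): buffer="fjxuv" (len 5), cursors c1@2 c2@3, authorship .....
After op 3 (add_cursor(3)): buffer="fjxuv" (len 5), cursors c1@2 c2@3 c3@3, authorship .....
After op 4 (move_right): buffer="fjxuv" (len 5), cursors c1@3 c2@4 c3@4, authorship .....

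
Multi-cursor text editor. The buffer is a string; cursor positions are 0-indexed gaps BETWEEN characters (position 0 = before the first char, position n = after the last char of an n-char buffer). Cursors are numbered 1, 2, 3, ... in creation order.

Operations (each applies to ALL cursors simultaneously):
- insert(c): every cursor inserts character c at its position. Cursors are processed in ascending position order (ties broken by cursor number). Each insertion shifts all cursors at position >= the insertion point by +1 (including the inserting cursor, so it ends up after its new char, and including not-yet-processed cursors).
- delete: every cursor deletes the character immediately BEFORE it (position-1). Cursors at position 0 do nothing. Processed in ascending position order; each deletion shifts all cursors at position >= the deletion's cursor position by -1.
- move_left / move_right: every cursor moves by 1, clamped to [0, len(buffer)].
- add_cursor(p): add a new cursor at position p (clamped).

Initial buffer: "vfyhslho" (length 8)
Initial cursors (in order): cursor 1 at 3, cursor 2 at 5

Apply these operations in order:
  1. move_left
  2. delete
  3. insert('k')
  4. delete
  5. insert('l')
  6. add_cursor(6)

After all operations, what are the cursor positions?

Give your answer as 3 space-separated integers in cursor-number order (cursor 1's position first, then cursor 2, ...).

Answer: 2 4 6

Derivation:
After op 1 (move_left): buffer="vfyhslho" (len 8), cursors c1@2 c2@4, authorship ........
After op 2 (delete): buffer="vyslho" (len 6), cursors c1@1 c2@2, authorship ......
After op 3 (insert('k')): buffer="vkykslho" (len 8), cursors c1@2 c2@4, authorship .1.2....
After op 4 (delete): buffer="vyslho" (len 6), cursors c1@1 c2@2, authorship ......
After op 5 (insert('l')): buffer="vlylslho" (len 8), cursors c1@2 c2@4, authorship .1.2....
After op 6 (add_cursor(6)): buffer="vlylslho" (len 8), cursors c1@2 c2@4 c3@6, authorship .1.2....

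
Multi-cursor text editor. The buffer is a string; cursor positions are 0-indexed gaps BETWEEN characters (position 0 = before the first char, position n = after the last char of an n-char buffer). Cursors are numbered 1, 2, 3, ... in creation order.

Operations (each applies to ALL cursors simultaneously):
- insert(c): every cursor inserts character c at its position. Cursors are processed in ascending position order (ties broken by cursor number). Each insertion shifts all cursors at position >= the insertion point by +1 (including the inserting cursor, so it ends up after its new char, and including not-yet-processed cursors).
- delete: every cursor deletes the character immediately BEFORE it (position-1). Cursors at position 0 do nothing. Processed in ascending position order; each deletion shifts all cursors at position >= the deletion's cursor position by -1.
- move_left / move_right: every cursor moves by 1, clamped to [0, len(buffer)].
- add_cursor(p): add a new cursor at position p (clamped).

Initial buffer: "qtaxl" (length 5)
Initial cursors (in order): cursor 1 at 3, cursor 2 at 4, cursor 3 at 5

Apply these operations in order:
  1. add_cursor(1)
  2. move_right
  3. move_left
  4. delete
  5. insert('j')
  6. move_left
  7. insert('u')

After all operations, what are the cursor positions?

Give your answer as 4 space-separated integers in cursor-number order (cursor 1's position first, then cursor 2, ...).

Answer: 7 7 7 7

Derivation:
After op 1 (add_cursor(1)): buffer="qtaxl" (len 5), cursors c4@1 c1@3 c2@4 c3@5, authorship .....
After op 2 (move_right): buffer="qtaxl" (len 5), cursors c4@2 c1@4 c2@5 c3@5, authorship .....
After op 3 (move_left): buffer="qtaxl" (len 5), cursors c4@1 c1@3 c2@4 c3@4, authorship .....
After op 4 (delete): buffer="l" (len 1), cursors c1@0 c2@0 c3@0 c4@0, authorship .
After op 5 (insert('j')): buffer="jjjjl" (len 5), cursors c1@4 c2@4 c3@4 c4@4, authorship 1234.
After op 6 (move_left): buffer="jjjjl" (len 5), cursors c1@3 c2@3 c3@3 c4@3, authorship 1234.
After op 7 (insert('u')): buffer="jjjuuuujl" (len 9), cursors c1@7 c2@7 c3@7 c4@7, authorship 12312344.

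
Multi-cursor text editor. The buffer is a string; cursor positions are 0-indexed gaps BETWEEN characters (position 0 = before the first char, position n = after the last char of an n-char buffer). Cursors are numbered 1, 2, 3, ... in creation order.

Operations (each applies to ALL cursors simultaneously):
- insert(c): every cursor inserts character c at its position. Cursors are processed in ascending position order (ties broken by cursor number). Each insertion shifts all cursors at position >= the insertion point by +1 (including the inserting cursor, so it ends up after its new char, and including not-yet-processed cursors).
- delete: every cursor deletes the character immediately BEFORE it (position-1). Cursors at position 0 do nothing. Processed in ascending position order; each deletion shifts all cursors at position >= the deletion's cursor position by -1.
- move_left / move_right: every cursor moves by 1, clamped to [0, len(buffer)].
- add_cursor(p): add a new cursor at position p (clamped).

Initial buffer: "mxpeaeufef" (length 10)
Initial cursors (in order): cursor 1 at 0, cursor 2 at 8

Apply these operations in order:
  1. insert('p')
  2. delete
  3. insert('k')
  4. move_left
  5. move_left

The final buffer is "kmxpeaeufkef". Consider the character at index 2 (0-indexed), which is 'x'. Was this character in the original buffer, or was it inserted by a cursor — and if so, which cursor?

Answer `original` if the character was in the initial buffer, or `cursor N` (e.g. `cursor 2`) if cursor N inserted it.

Answer: original

Derivation:
After op 1 (insert('p')): buffer="pmxpeaeufpef" (len 12), cursors c1@1 c2@10, authorship 1........2..
After op 2 (delete): buffer="mxpeaeufef" (len 10), cursors c1@0 c2@8, authorship ..........
After op 3 (insert('k')): buffer="kmxpeaeufkef" (len 12), cursors c1@1 c2@10, authorship 1........2..
After op 4 (move_left): buffer="kmxpeaeufkef" (len 12), cursors c1@0 c2@9, authorship 1........2..
After op 5 (move_left): buffer="kmxpeaeufkef" (len 12), cursors c1@0 c2@8, authorship 1........2..
Authorship (.=original, N=cursor N): 1 . . . . . . . . 2 . .
Index 2: author = original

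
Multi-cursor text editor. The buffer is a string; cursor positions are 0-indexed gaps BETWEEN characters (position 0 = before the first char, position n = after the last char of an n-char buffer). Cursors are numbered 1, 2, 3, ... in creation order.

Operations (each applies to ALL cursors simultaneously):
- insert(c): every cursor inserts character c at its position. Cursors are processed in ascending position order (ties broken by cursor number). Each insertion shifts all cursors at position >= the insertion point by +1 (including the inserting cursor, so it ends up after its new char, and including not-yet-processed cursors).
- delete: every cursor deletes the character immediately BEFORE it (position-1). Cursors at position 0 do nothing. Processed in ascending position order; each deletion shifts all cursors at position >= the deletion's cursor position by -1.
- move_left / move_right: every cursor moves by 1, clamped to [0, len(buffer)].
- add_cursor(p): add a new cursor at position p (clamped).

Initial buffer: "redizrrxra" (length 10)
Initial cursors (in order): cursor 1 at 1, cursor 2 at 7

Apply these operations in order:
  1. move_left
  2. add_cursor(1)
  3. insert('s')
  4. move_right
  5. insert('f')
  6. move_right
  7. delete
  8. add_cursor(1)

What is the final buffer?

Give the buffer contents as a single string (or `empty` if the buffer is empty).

Answer: srfefizrsrfra

Derivation:
After op 1 (move_left): buffer="redizrrxra" (len 10), cursors c1@0 c2@6, authorship ..........
After op 2 (add_cursor(1)): buffer="redizrrxra" (len 10), cursors c1@0 c3@1 c2@6, authorship ..........
After op 3 (insert('s')): buffer="srsedizrsrxra" (len 13), cursors c1@1 c3@3 c2@9, authorship 1.3.....2....
After op 4 (move_right): buffer="srsedizrsrxra" (len 13), cursors c1@2 c3@4 c2@10, authorship 1.3.....2....
After op 5 (insert('f')): buffer="srfsefdizrsrfxra" (len 16), cursors c1@3 c3@6 c2@13, authorship 1.13.3....2.2...
After op 6 (move_right): buffer="srfsefdizrsrfxra" (len 16), cursors c1@4 c3@7 c2@14, authorship 1.13.3....2.2...
After op 7 (delete): buffer="srfefizrsrfra" (len 13), cursors c1@3 c3@5 c2@11, authorship 1.1.3...2.2..
After op 8 (add_cursor(1)): buffer="srfefizrsrfra" (len 13), cursors c4@1 c1@3 c3@5 c2@11, authorship 1.1.3...2.2..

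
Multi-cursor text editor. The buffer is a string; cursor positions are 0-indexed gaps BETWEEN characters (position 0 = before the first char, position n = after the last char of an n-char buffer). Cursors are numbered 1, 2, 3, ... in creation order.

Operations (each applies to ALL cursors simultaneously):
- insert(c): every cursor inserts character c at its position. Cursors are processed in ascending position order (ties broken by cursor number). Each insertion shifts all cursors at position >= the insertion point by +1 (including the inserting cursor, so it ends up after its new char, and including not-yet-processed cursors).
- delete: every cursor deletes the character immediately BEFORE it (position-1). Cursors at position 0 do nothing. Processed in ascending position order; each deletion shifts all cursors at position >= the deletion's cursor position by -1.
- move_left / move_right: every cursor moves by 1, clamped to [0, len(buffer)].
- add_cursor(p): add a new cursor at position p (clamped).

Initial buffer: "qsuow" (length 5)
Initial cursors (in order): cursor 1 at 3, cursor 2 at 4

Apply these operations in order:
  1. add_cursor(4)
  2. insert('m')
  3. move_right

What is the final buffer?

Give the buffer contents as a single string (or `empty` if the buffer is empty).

After op 1 (add_cursor(4)): buffer="qsuow" (len 5), cursors c1@3 c2@4 c3@4, authorship .....
After op 2 (insert('m')): buffer="qsumommw" (len 8), cursors c1@4 c2@7 c3@7, authorship ...1.23.
After op 3 (move_right): buffer="qsumommw" (len 8), cursors c1@5 c2@8 c3@8, authorship ...1.23.

Answer: qsumommw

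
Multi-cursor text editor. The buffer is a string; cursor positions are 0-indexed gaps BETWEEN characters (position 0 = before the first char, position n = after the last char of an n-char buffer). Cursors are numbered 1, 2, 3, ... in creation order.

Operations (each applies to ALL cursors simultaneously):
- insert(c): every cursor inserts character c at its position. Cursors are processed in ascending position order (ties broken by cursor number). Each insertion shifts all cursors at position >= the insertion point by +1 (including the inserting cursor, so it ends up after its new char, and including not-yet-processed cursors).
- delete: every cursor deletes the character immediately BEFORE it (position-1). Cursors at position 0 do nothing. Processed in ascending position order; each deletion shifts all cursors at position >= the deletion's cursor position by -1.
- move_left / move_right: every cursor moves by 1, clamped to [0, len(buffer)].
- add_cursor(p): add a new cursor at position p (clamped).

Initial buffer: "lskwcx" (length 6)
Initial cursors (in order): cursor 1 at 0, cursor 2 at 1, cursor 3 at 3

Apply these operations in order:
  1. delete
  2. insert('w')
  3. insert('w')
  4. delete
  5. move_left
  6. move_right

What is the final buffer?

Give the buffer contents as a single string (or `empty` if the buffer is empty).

Answer: wwswwcx

Derivation:
After op 1 (delete): buffer="swcx" (len 4), cursors c1@0 c2@0 c3@1, authorship ....
After op 2 (insert('w')): buffer="wwswwcx" (len 7), cursors c1@2 c2@2 c3@4, authorship 12.3...
After op 3 (insert('w')): buffer="wwwwswwwcx" (len 10), cursors c1@4 c2@4 c3@7, authorship 1212.33...
After op 4 (delete): buffer="wwswwcx" (len 7), cursors c1@2 c2@2 c3@4, authorship 12.3...
After op 5 (move_left): buffer="wwswwcx" (len 7), cursors c1@1 c2@1 c3@3, authorship 12.3...
After op 6 (move_right): buffer="wwswwcx" (len 7), cursors c1@2 c2@2 c3@4, authorship 12.3...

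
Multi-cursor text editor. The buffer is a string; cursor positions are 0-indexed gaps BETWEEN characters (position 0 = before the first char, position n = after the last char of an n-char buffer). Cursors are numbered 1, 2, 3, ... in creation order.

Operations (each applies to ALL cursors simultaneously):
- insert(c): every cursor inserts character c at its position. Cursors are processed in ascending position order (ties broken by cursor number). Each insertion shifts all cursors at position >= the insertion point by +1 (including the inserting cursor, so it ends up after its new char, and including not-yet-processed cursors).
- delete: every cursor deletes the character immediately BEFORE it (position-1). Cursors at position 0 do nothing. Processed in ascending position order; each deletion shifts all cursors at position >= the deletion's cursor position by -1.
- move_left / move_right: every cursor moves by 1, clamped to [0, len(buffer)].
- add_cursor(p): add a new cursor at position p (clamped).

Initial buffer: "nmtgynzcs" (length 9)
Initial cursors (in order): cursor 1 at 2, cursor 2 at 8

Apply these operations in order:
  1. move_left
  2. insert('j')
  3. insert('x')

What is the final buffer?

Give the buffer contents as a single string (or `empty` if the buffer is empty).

Answer: njxmtgynzjxcs

Derivation:
After op 1 (move_left): buffer="nmtgynzcs" (len 9), cursors c1@1 c2@7, authorship .........
After op 2 (insert('j')): buffer="njmtgynzjcs" (len 11), cursors c1@2 c2@9, authorship .1......2..
After op 3 (insert('x')): buffer="njxmtgynzjxcs" (len 13), cursors c1@3 c2@11, authorship .11......22..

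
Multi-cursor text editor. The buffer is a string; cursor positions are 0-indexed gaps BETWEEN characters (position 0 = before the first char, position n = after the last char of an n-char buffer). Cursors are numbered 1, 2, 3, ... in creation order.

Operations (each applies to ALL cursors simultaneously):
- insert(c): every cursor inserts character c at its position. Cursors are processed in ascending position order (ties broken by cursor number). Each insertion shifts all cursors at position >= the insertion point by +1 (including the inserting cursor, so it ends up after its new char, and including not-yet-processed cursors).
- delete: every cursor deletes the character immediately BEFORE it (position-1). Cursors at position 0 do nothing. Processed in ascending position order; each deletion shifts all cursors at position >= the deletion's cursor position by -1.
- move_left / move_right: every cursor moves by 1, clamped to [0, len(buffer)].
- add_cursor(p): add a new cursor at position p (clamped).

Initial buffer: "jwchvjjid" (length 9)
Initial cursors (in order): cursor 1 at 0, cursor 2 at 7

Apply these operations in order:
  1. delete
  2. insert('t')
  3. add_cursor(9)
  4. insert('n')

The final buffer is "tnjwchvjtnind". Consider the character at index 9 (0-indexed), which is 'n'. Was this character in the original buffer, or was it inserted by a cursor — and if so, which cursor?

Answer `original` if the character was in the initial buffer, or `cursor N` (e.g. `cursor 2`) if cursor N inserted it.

After op 1 (delete): buffer="jwchvjid" (len 8), cursors c1@0 c2@6, authorship ........
After op 2 (insert('t')): buffer="tjwchvjtid" (len 10), cursors c1@1 c2@8, authorship 1......2..
After op 3 (add_cursor(9)): buffer="tjwchvjtid" (len 10), cursors c1@1 c2@8 c3@9, authorship 1......2..
After op 4 (insert('n')): buffer="tnjwchvjtnind" (len 13), cursors c1@2 c2@10 c3@12, authorship 11......22.3.
Authorship (.=original, N=cursor N): 1 1 . . . . . . 2 2 . 3 .
Index 9: author = 2

Answer: cursor 2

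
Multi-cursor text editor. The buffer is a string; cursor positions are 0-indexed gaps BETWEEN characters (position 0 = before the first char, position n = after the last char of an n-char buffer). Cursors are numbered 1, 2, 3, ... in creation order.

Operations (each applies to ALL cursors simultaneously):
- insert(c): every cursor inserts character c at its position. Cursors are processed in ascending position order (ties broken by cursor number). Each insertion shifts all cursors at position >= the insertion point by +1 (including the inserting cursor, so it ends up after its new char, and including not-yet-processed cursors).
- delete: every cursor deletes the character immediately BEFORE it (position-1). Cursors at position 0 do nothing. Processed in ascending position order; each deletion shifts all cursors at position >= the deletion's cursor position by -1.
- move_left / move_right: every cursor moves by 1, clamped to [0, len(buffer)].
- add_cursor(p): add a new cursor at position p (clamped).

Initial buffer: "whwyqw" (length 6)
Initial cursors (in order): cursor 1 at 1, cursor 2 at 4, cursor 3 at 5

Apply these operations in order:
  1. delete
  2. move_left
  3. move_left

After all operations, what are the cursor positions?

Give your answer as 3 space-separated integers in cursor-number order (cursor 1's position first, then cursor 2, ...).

After op 1 (delete): buffer="hww" (len 3), cursors c1@0 c2@2 c3@2, authorship ...
After op 2 (move_left): buffer="hww" (len 3), cursors c1@0 c2@1 c3@1, authorship ...
After op 3 (move_left): buffer="hww" (len 3), cursors c1@0 c2@0 c3@0, authorship ...

Answer: 0 0 0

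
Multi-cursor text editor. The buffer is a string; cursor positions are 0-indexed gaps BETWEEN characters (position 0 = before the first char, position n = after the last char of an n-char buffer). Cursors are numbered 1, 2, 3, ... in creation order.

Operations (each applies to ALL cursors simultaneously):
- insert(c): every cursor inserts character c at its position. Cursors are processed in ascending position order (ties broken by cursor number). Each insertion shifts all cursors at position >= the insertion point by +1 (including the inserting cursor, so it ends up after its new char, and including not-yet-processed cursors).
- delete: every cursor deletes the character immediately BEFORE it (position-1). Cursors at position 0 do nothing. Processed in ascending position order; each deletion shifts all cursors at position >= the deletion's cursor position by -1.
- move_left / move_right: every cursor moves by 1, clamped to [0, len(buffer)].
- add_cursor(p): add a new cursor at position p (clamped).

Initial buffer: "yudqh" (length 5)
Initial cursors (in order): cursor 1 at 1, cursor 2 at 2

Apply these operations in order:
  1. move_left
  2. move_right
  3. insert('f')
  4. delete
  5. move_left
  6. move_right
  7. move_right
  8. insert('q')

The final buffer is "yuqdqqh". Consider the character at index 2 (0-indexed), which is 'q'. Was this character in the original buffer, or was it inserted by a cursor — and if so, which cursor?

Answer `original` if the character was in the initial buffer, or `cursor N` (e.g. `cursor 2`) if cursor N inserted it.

Answer: cursor 1

Derivation:
After op 1 (move_left): buffer="yudqh" (len 5), cursors c1@0 c2@1, authorship .....
After op 2 (move_right): buffer="yudqh" (len 5), cursors c1@1 c2@2, authorship .....
After op 3 (insert('f')): buffer="yfufdqh" (len 7), cursors c1@2 c2@4, authorship .1.2...
After op 4 (delete): buffer="yudqh" (len 5), cursors c1@1 c2@2, authorship .....
After op 5 (move_left): buffer="yudqh" (len 5), cursors c1@0 c2@1, authorship .....
After op 6 (move_right): buffer="yudqh" (len 5), cursors c1@1 c2@2, authorship .....
After op 7 (move_right): buffer="yudqh" (len 5), cursors c1@2 c2@3, authorship .....
After op 8 (insert('q')): buffer="yuqdqqh" (len 7), cursors c1@3 c2@5, authorship ..1.2..
Authorship (.=original, N=cursor N): . . 1 . 2 . .
Index 2: author = 1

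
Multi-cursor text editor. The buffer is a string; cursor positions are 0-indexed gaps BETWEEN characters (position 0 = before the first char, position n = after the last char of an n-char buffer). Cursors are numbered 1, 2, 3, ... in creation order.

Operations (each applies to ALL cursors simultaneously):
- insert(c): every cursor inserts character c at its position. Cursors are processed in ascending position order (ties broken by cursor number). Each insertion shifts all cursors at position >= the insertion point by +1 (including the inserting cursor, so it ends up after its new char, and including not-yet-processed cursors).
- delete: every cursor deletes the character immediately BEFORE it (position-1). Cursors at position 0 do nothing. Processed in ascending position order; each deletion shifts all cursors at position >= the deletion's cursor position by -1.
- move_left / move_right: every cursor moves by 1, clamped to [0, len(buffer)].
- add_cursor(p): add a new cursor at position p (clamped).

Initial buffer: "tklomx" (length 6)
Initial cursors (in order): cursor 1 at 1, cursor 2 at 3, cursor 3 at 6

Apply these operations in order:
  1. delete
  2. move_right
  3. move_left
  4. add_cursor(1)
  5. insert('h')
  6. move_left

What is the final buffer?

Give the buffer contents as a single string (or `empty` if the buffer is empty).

After op 1 (delete): buffer="kom" (len 3), cursors c1@0 c2@1 c3@3, authorship ...
After op 2 (move_right): buffer="kom" (len 3), cursors c1@1 c2@2 c3@3, authorship ...
After op 3 (move_left): buffer="kom" (len 3), cursors c1@0 c2@1 c3@2, authorship ...
After op 4 (add_cursor(1)): buffer="kom" (len 3), cursors c1@0 c2@1 c4@1 c3@2, authorship ...
After op 5 (insert('h')): buffer="hkhhohm" (len 7), cursors c1@1 c2@4 c4@4 c3@6, authorship 1.24.3.
After op 6 (move_left): buffer="hkhhohm" (len 7), cursors c1@0 c2@3 c4@3 c3@5, authorship 1.24.3.

Answer: hkhhohm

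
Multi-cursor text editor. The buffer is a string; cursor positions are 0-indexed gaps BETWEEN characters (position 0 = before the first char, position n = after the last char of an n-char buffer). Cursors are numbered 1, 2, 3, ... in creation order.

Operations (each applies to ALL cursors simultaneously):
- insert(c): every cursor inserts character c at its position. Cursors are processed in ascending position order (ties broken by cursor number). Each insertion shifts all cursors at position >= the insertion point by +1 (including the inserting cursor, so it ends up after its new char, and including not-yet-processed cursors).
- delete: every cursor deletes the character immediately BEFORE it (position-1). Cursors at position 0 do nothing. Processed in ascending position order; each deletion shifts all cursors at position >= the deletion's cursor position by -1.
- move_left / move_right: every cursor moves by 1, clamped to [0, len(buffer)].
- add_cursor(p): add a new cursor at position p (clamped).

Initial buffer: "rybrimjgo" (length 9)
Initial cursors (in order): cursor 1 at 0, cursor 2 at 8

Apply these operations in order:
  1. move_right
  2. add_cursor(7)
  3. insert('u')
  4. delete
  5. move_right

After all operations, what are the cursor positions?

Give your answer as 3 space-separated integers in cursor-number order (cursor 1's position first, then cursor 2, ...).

Answer: 2 9 8

Derivation:
After op 1 (move_right): buffer="rybrimjgo" (len 9), cursors c1@1 c2@9, authorship .........
After op 2 (add_cursor(7)): buffer="rybrimjgo" (len 9), cursors c1@1 c3@7 c2@9, authorship .........
After op 3 (insert('u')): buffer="ruybrimjugou" (len 12), cursors c1@2 c3@9 c2@12, authorship .1......3..2
After op 4 (delete): buffer="rybrimjgo" (len 9), cursors c1@1 c3@7 c2@9, authorship .........
After op 5 (move_right): buffer="rybrimjgo" (len 9), cursors c1@2 c3@8 c2@9, authorship .........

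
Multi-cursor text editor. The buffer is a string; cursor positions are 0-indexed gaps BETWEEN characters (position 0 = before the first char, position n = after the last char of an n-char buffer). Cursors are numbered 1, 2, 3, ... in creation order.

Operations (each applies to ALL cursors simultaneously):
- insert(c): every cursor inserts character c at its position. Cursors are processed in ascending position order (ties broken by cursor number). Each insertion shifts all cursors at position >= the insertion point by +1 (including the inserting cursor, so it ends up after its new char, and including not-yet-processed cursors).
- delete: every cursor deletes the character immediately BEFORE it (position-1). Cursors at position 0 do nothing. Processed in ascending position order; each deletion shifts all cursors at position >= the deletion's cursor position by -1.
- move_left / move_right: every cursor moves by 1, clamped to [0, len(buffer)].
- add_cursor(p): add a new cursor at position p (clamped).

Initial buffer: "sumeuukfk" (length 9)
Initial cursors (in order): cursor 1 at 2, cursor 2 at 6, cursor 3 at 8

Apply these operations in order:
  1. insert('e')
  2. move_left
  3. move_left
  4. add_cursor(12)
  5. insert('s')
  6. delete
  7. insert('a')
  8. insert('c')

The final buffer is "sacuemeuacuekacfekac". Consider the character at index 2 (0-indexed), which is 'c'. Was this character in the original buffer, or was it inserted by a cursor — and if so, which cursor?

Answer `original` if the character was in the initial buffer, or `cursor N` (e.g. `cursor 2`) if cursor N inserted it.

After op 1 (insert('e')): buffer="suemeuuekfek" (len 12), cursors c1@3 c2@8 c3@11, authorship ..1....2..3.
After op 2 (move_left): buffer="suemeuuekfek" (len 12), cursors c1@2 c2@7 c3@10, authorship ..1....2..3.
After op 3 (move_left): buffer="suemeuuekfek" (len 12), cursors c1@1 c2@6 c3@9, authorship ..1....2..3.
After op 4 (add_cursor(12)): buffer="suemeuuekfek" (len 12), cursors c1@1 c2@6 c3@9 c4@12, authorship ..1....2..3.
After op 5 (insert('s')): buffer="ssuemeusueksfeks" (len 16), cursors c1@2 c2@8 c3@12 c4@16, authorship .1.1...2.2.3.3.4
After op 6 (delete): buffer="suemeuuekfek" (len 12), cursors c1@1 c2@6 c3@9 c4@12, authorship ..1....2..3.
After op 7 (insert('a')): buffer="sauemeuauekafeka" (len 16), cursors c1@2 c2@8 c3@12 c4@16, authorship .1.1...2.2.3.3.4
After op 8 (insert('c')): buffer="sacuemeuacuekacfekac" (len 20), cursors c1@3 c2@10 c3@15 c4@20, authorship .11.1...22.2.33.3.44
Authorship (.=original, N=cursor N): . 1 1 . 1 . . . 2 2 . 2 . 3 3 . 3 . 4 4
Index 2: author = 1

Answer: cursor 1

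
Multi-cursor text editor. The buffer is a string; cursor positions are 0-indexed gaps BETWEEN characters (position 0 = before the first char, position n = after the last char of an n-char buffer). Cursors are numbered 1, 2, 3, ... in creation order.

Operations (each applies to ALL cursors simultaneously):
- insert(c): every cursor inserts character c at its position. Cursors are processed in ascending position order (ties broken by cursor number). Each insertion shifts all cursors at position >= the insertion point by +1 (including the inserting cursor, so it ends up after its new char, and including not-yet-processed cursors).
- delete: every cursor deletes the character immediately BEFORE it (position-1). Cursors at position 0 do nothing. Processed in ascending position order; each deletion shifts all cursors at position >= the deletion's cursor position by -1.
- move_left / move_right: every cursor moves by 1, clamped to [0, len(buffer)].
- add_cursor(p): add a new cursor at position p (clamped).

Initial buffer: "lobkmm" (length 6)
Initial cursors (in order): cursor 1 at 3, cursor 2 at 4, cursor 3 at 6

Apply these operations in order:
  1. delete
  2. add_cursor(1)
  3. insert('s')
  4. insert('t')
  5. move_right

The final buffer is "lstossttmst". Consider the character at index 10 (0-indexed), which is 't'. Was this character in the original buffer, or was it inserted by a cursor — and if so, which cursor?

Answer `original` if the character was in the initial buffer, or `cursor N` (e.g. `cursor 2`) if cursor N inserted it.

After op 1 (delete): buffer="lom" (len 3), cursors c1@2 c2@2 c3@3, authorship ...
After op 2 (add_cursor(1)): buffer="lom" (len 3), cursors c4@1 c1@2 c2@2 c3@3, authorship ...
After op 3 (insert('s')): buffer="lsossms" (len 7), cursors c4@2 c1@5 c2@5 c3@7, authorship .4.12.3
After op 4 (insert('t')): buffer="lstossttmst" (len 11), cursors c4@3 c1@8 c2@8 c3@11, authorship .44.1212.33
After op 5 (move_right): buffer="lstossttmst" (len 11), cursors c4@4 c1@9 c2@9 c3@11, authorship .44.1212.33
Authorship (.=original, N=cursor N): . 4 4 . 1 2 1 2 . 3 3
Index 10: author = 3

Answer: cursor 3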